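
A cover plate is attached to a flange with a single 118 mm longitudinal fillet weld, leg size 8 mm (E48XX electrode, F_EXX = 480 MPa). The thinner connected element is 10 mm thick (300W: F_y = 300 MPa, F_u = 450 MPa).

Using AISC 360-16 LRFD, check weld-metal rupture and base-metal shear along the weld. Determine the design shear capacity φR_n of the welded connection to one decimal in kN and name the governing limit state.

144.2 kN (weld metal governs)

Weld metal: throat = 0.707×8 = 5.656 mm, L = 118 mm. φR_n = 0.75 × 0.6 × 480 × 5.656 × 118 = 144.2 kN.
Base metal shear (10 mm plate): yield φR_n = 1.0×0.6×300×10×118 = 212.4 kN; rupture φR_n = 0.75×0.6×450×10×118 = 239.0 kN; take 212.4 kN (yield).
Governing: min(144.2, 212.4) = 144.2 kN → weld metal.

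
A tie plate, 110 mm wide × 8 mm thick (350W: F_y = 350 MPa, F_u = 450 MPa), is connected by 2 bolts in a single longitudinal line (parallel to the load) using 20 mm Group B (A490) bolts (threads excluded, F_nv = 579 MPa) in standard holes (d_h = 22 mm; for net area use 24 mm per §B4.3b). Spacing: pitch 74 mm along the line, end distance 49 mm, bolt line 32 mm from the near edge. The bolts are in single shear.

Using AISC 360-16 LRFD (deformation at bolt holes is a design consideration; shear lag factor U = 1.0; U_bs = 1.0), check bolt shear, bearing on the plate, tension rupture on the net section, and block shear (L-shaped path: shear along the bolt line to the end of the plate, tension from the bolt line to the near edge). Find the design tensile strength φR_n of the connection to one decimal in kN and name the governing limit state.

194.9 kN (block shear governs)

Bolt shear: A_b = π(20)²/4 = 314.16 mm². φR_n = 0.75 × 579 × 314.16 × 2 × 1 = 272.8 kN.
Bearing (8 mm plate, F_u = 450 MPa): end bolts L_c = 49 − 22/2 = 38, R_n = min(1.2×38×8×450, 2.4×20×8×450) = 164.16 kN/bolt; interior L_c = 74 − 22 = 52, R_n = 172.8 kN/bolt. φR_n = 0.75 × (1×164.16 + 1×172.8) = 252.7 kN.
Tension rupture (net): A_n = (110 − 1×24)×8 = 688 mm² (U = 1.0, A_e = A_n). φR_n = 0.75 × 450 × 688 = 232.2 kN.
Block shear: shear path 1×[49+1×74] = 1×123 mm, A_gv = 984, A_nv = 1×(123 − 1.5×24)×8 = 696 mm²; tension to near edge: (32 − 0.5×24)×8 = 160 mm². R_n = min(0.6×450×696, 0.6×350×984) + 1.0×450×160 = min(187.92, 206.64) + 72 = 259.92 kN. φR_n = 0.75 × 259.92 = 194.9 kN.
Governing: min(272.8, 252.7, 232.2, 194.9) = 194.9 kN → block shear.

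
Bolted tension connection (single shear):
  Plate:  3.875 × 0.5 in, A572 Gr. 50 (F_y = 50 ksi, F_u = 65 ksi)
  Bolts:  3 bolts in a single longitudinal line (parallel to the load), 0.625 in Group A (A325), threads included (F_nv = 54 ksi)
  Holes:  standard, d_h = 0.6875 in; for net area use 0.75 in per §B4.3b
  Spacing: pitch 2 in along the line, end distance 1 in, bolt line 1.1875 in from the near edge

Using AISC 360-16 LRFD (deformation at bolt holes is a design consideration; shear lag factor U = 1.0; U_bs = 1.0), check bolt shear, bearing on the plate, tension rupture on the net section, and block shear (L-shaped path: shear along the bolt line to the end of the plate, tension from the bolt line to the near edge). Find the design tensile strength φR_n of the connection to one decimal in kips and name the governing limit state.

Bolt shear: A_b = π(0.625)²/4 = 0.3068 in². φR_n = 0.75 × 54 × 0.3068 × 3 × 1 = 37.3 kips.
Bearing (0.5 in plate, F_u = 65 ksi): end bolts L_c = 1 − 0.6875/2 = 0.65625, R_n = min(1.2×0.65625×0.5×65, 2.4×0.625×0.5×65) = 25.594 kips/bolt; interior L_c = 2 − 0.6875 = 1.3125, R_n = 48.75 kips/bolt. φR_n = 0.75 × (1×25.594 + 2×48.75) = 92.3 kips.
Tension rupture (net): A_n = (3.875 − 1×0.75)×0.5 = 1.5625 in² (U = 1.0, A_e = A_n). φR_n = 0.75 × 65 × 1.5625 = 76.2 kips.
Block shear: shear path 1×[1+2×2] = 1×5 in, A_gv = 2.5, A_nv = 1×(5 − 2.5×0.75)×0.5 = 1.5625 in²; tension to near edge: (1.1875 − 0.5×0.75)×0.5 = 0.40625 in². R_n = min(0.6×65×1.5625, 0.6×50×2.5) + 1.0×65×0.40625 = min(60.938, 75) + 26.406 = 87.344 kips. φR_n = 0.75 × 87.344 = 65.5 kips.
Governing: min(37.3, 92.3, 76.2, 65.5) = 37.3 kips → bolt shear.

37.3 kips (bolt shear governs)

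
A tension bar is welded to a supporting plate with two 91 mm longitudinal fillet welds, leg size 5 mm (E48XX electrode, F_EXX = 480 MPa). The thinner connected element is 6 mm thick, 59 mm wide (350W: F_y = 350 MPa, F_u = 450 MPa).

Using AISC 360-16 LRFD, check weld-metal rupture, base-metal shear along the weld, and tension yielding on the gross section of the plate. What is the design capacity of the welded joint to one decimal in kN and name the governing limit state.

Weld metal: throat = 0.707×5 = 3.535 mm, L = 2×91 = 182 mm. φR_n = 0.75 × 0.6 × 480 × 3.535 × 182 = 139.0 kN.
Base metal shear (6 mm plate): yield φR_n = 1.0×0.6×350×6×182 = 229.3 kN; rupture φR_n = 0.75×0.6×450×6×182 = 221.1 kN; take 221.1 kN (rupture).
Tension yield (gross): A_g = 59×6 = 354 mm². φR_n = 0.90 × 350 × 354 = 111.5 kN.
Governing: min(139.0, 221.1, 111.5) = 111.5 kN → gross-section yield.

111.5 kN (gross-section yield governs)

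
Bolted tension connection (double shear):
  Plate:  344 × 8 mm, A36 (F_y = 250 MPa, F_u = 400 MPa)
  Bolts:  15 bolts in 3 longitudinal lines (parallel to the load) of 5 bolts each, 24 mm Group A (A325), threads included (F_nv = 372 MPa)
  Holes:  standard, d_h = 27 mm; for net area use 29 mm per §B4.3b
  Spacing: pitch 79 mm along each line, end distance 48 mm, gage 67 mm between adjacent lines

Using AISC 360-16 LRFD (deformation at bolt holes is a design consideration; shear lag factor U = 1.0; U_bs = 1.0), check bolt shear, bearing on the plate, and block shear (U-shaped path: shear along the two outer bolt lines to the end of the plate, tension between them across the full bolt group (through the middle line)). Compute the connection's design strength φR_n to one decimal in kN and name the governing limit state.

Bolt shear: A_b = π(24)²/4 = 452.39 mm². φR_n = 0.75 × 372 × 452.39 × 15 × 2 = 3786.5 kN.
Bearing (8 mm plate, F_u = 400 MPa): end bolts L_c = 48 − 27/2 = 34.5, R_n = min(1.2×34.5×8×400, 2.4×24×8×400) = 132.48 kN/bolt; interior L_c = 79 − 27 = 52, R_n = 184.32 kN/bolt. φR_n = 0.75 × (3×132.48 + 12×184.32) = 1957.0 kN.
Block shear: shear path 2×[48+4×79] = 2×364 mm, A_gv = 5824, A_nv = 2×(364 − 4.5×29)×8 = 3736 mm²; tension across gage: (134 − 2×29)×8 = 608 mm². R_n = min(0.6×400×3736, 0.6×250×5824) + 1.0×400×608 = min(896.64, 873.6) + 243.2 = 1116.8 kN. φR_n = 0.75 × 1116.8 = 837.6 kN.
Governing: min(3786.5, 1957.0, 837.6) = 837.6 kN → block shear.

837.6 kN (block shear governs)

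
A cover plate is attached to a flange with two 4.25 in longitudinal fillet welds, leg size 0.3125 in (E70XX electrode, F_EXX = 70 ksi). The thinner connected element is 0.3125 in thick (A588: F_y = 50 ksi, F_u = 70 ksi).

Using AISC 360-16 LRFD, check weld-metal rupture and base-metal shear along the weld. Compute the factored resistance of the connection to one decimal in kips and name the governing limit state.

59.2 kips (weld metal governs)

Weld metal: throat = 0.707×0.3125 = 0.22094 in, L = 2×4.25 = 8.5 in. φR_n = 0.75 × 0.6 × 70 × 0.22094 × 8.5 = 59.2 kips.
Base metal shear (0.3125 in plate): yield φR_n = 1.0×0.6×50×0.3125×8.5 = 79.7 kips; rupture φR_n = 0.75×0.6×70×0.3125×8.5 = 83.7 kips; take 79.7 kips (yield).
Governing: min(59.2, 79.7) = 59.2 kips → weld metal.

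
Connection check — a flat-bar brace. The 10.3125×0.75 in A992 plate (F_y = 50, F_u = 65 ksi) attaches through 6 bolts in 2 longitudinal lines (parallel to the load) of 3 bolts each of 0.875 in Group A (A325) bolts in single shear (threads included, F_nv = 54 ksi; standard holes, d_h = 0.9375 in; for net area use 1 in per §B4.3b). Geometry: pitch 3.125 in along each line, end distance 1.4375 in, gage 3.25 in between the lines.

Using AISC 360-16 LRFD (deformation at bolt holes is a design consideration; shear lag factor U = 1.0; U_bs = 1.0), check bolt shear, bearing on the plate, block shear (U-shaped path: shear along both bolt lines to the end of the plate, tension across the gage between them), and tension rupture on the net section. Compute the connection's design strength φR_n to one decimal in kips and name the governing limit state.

Bolt shear: A_b = π(0.875)²/4 = 0.60132 in². φR_n = 0.75 × 54 × 0.60132 × 6 × 1 = 146.1 kips.
Bearing (0.75 in plate, F_u = 65 ksi): end bolts L_c = 1.4375 − 0.9375/2 = 0.96875, R_n = min(1.2×0.96875×0.75×65, 2.4×0.875×0.75×65) = 56.672 kips/bolt; interior L_c = 3.125 − 0.9375 = 2.1875, R_n = 102.38 kips/bolt. φR_n = 0.75 × (2×56.672 + 4×102.38) = 392.1 kips.
Block shear: shear path 2×[1.4375+2×3.125] = 2×7.6875 in, A_gv = 11.531, A_nv = 2×(7.6875 − 2.5×1)×0.75 = 7.7813 in²; tension across gage: (3.25 − 1×1)×0.75 = 1.6875 in². R_n = min(0.6×65×7.7813, 0.6×50×11.531) + 1.0×65×1.6875 = min(303.47, 345.93) + 109.69 = 413.16 kips. φR_n = 0.75 × 413.16 = 309.9 kips.
Tension rupture (net): A_n = (10.3125 − 2×1)×0.75 = 6.2344 in² (U = 1.0, A_e = A_n). φR_n = 0.75 × 65 × 6.2344 = 303.9 kips.
Governing: min(146.1, 392.1, 309.9, 303.9) = 146.1 kips → bolt shear.

146.1 kips (bolt shear governs)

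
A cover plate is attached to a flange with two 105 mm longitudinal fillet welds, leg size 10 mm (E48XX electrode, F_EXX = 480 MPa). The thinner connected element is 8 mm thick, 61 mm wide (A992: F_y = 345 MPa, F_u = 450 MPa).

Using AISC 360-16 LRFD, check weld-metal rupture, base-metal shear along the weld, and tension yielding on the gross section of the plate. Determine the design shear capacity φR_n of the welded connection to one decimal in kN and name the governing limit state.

Weld metal: throat = 0.707×10 = 7.07 mm, L = 2×105 = 210 mm. φR_n = 0.75 × 0.6 × 480 × 7.07 × 210 = 320.7 kN.
Base metal shear (8 mm plate): yield φR_n = 1.0×0.6×345×8×210 = 347.8 kN; rupture φR_n = 0.75×0.6×450×8×210 = 340.2 kN; take 340.2 kN (rupture).
Tension yield (gross): A_g = 61×8 = 488 mm². φR_n = 0.90 × 345 × 488 = 151.5 kN.
Governing: min(320.7, 340.2, 151.5) = 151.5 kN → gross-section yield.

151.5 kN (gross-section yield governs)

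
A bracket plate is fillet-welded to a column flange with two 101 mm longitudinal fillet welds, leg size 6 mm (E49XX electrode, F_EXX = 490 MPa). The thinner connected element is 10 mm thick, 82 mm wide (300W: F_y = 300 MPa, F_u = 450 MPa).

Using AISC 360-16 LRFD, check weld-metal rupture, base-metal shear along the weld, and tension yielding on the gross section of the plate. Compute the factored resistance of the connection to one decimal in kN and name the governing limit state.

188.9 kN (weld metal governs)

Weld metal: throat = 0.707×6 = 4.242 mm, L = 2×101 = 202 mm. φR_n = 0.75 × 0.6 × 490 × 4.242 × 202 = 188.9 kN.
Base metal shear (10 mm plate): yield φR_n = 1.0×0.6×300×10×202 = 363.6 kN; rupture φR_n = 0.75×0.6×450×10×202 = 409.1 kN; take 363.6 kN (yield).
Tension yield (gross): A_g = 82×10 = 820 mm². φR_n = 0.90 × 300 × 820 = 221.4 kN.
Governing: min(188.9, 363.6, 221.4) = 188.9 kN → weld metal.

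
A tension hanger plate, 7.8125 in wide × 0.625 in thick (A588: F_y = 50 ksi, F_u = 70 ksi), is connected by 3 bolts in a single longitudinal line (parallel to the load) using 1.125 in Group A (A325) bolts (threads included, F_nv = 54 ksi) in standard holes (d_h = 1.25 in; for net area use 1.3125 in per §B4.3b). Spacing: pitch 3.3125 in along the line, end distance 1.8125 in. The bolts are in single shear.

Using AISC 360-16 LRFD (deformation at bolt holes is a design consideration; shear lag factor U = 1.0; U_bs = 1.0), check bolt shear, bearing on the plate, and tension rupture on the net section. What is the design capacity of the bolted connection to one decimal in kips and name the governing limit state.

120.8 kips (bolt shear governs)

Bolt shear: A_b = π(1.125)²/4 = 0.99402 in². φR_n = 0.75 × 54 × 0.99402 × 3 × 1 = 120.8 kips.
Bearing (0.625 in plate, F_u = 70 ksi): end bolts L_c = 1.8125 − 1.25/2 = 1.1875, R_n = min(1.2×1.1875×0.625×70, 2.4×1.125×0.625×70) = 62.344 kips/bolt; interior L_c = 3.3125 − 1.25 = 2.0625, R_n = 108.28 kips/bolt. φR_n = 0.75 × (1×62.344 + 2×108.28) = 209.2 kips.
Tension rupture (net): A_n = (7.8125 − 1×1.3125)×0.625 = 4.0625 in² (U = 1.0, A_e = A_n). φR_n = 0.75 × 70 × 4.0625 = 213.3 kips.
Governing: min(120.8, 209.2, 213.3) = 120.8 kips → bolt shear.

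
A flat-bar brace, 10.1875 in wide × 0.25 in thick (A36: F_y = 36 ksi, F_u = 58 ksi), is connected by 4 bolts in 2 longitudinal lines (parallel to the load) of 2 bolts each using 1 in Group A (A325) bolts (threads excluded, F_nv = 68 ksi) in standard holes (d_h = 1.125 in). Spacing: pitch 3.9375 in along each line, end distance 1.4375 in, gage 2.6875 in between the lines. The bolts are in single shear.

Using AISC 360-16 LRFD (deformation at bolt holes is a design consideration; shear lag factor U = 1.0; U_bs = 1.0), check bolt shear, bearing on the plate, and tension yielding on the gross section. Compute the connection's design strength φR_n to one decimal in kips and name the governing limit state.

Bolt shear: A_b = π(1)²/4 = 0.7854 in². φR_n = 0.75 × 68 × 0.7854 × 4 × 1 = 160.2 kips.
Bearing (0.25 in plate, F_u = 58 ksi): end bolts L_c = 1.4375 − 1.125/2 = 0.875, R_n = min(1.2×0.875×0.25×58, 2.4×1×0.25×58) = 15.225 kips/bolt; interior L_c = 3.9375 − 1.125 = 2.8125, R_n = 34.8 kips/bolt. φR_n = 0.75 × (2×15.225 + 2×34.8) = 75.0 kips.
Tension yield (gross): A_g = 10.1875×0.25 = 2.5469 in². φR_n = 0.90 × 36 × 2.5469 = 82.5 kips.
Governing: min(160.2, 75.0, 82.5) = 75.0 kips → bearing.

75.0 kips (bearing governs)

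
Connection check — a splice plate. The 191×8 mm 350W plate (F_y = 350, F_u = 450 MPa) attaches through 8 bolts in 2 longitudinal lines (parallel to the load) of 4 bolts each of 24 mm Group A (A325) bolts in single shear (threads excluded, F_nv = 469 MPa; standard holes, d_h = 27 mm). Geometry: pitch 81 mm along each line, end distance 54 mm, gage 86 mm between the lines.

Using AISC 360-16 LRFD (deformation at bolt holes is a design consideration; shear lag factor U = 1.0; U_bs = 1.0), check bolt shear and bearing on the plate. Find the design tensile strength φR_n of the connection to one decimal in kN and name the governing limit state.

1195.6 kN (bearing governs)

Bolt shear: A_b = π(24)²/4 = 452.39 mm². φR_n = 0.75 × 469 × 452.39 × 8 × 1 = 1273.0 kN.
Bearing (8 mm plate, F_u = 450 MPa): end bolts L_c = 54 − 27/2 = 40.5, R_n = min(1.2×40.5×8×450, 2.4×24×8×450) = 174.96 kN/bolt; interior L_c = 81 − 27 = 54, R_n = 207.36 kN/bolt. φR_n = 0.75 × (2×174.96 + 6×207.36) = 1195.6 kN.
Governing: min(1273.0, 1195.6) = 1195.6 kN → bearing.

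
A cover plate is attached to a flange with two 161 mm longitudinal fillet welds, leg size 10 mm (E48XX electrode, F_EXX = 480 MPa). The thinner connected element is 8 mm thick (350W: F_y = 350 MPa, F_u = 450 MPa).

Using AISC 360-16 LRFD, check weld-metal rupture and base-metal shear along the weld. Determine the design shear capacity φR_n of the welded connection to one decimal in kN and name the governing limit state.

491.7 kN (weld metal governs)

Weld metal: throat = 0.707×10 = 7.07 mm, L = 2×161 = 322 mm. φR_n = 0.75 × 0.6 × 480 × 7.07 × 322 = 491.7 kN.
Base metal shear (8 mm plate): yield φR_n = 1.0×0.6×350×8×322 = 541.0 kN; rupture φR_n = 0.75×0.6×450×8×322 = 521.6 kN; take 521.6 kN (rupture).
Governing: min(491.7, 521.6) = 491.7 kN → weld metal.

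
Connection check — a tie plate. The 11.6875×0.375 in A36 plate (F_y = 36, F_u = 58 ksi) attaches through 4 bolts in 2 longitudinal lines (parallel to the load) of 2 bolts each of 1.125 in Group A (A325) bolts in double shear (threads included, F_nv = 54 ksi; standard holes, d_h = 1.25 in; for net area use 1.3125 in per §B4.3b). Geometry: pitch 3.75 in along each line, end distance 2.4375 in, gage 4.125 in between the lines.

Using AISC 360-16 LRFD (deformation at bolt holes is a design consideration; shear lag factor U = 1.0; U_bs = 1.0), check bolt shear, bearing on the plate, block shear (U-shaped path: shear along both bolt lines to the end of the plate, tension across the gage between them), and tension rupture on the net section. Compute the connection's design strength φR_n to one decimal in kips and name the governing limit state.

121.1 kips (block shear governs)

Bolt shear: A_b = π(1.125)²/4 = 0.99402 in². φR_n = 0.75 × 54 × 0.99402 × 4 × 2 = 322.1 kips.
Bearing (0.375 in plate, F_u = 58 ksi): end bolts L_c = 2.4375 − 1.25/2 = 1.8125, R_n = min(1.2×1.8125×0.375×58, 2.4×1.125×0.375×58) = 47.306 kips/bolt; interior L_c = 3.75 − 1.25 = 2.5, R_n = 58.725 kips/bolt. φR_n = 0.75 × (2×47.306 + 2×58.725) = 159.0 kips.
Block shear: shear path 2×[2.4375+1×3.75] = 2×6.1875 in, A_gv = 4.6406, A_nv = 2×(6.1875 − 1.5×1.3125)×0.375 = 3.1641 in²; tension across gage: (4.125 − 1×1.3125)×0.375 = 1.0547 in². R_n = min(0.6×58×3.1641, 0.6×36×4.6406) + 1.0×58×1.0547 = min(110.11, 100.24) + 61.173 = 161.41 kips. φR_n = 0.75 × 161.41 = 121.1 kips.
Tension rupture (net): A_n = (11.6875 − 2×1.3125)×0.375 = 3.3984 in² (U = 1.0, A_e = A_n). φR_n = 0.75 × 58 × 3.3984 = 147.8 kips.
Governing: min(322.1, 159.0, 121.1, 147.8) = 121.1 kips → block shear.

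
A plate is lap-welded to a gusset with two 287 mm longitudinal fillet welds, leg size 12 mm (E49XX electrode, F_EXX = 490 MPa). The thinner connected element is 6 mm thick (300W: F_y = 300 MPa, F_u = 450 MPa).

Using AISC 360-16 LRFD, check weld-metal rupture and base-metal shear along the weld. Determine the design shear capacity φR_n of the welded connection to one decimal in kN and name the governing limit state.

Weld metal: throat = 0.707×12 = 8.484 mm, L = 2×287 = 574 mm. φR_n = 0.75 × 0.6 × 490 × 8.484 × 574 = 1073.8 kN.
Base metal shear (6 mm plate): yield φR_n = 1.0×0.6×300×6×574 = 619.9 kN; rupture φR_n = 0.75×0.6×450×6×574 = 697.4 kN; take 619.9 kN (yield).
Governing: min(1073.8, 619.9) = 619.9 kN → base-metal shear.

619.9 kN (base-metal shear governs)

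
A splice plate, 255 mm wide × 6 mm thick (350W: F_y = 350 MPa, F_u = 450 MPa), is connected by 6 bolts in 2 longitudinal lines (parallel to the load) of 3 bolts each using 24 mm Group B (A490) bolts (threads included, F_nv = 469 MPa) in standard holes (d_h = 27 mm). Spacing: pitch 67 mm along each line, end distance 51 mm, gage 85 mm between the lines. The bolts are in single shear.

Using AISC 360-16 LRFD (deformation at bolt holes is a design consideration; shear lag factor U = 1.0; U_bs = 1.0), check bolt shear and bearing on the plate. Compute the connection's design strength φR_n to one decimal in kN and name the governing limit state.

571.1 kN (bearing governs)

Bolt shear: A_b = π(24)²/4 = 452.39 mm². φR_n = 0.75 × 469 × 452.39 × 6 × 1 = 954.8 kN.
Bearing (6 mm plate, F_u = 450 MPa): end bolts L_c = 51 − 27/2 = 37.5, R_n = min(1.2×37.5×6×450, 2.4×24×6×450) = 121.5 kN/bolt; interior L_c = 67 − 27 = 40, R_n = 129.6 kN/bolt. φR_n = 0.75 × (2×121.5 + 4×129.6) = 571.1 kN.
Governing: min(954.8, 571.1) = 571.1 kN → bearing.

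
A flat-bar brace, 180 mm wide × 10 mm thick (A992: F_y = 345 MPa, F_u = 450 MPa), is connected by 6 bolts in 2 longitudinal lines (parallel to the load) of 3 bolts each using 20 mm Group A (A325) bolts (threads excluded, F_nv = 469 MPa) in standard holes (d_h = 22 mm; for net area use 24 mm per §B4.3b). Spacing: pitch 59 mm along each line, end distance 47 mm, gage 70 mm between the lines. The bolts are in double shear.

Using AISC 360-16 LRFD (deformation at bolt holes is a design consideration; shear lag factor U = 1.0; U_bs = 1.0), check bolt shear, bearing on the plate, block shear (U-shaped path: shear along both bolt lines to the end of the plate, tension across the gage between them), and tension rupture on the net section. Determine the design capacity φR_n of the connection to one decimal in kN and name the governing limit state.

Bolt shear: A_b = π(20)²/4 = 314.16 mm². φR_n = 0.75 × 469 × 314.16 × 6 × 2 = 1326.1 kN.
Bearing (10 mm plate, F_u = 450 MPa): end bolts L_c = 47 − 22/2 = 36, R_n = min(1.2×36×10×450, 2.4×20×10×450) = 194.4 kN/bolt; interior L_c = 59 − 22 = 37, R_n = 199.8 kN/bolt. φR_n = 0.75 × (2×194.4 + 4×199.8) = 891.0 kN.
Block shear: shear path 2×[47+2×59] = 2×165 mm, A_gv = 3300, A_nv = 2×(165 − 2.5×24)×10 = 2100 mm²; tension across gage: (70 − 1×24)×10 = 460 mm². R_n = min(0.6×450×2100, 0.6×345×3300) + 1.0×450×460 = min(567, 683.1) + 207 = 774 kN. φR_n = 0.75 × 774 = 580.5 kN.
Tension rupture (net): A_n = (180 − 2×24)×10 = 1320 mm² (U = 1.0, A_e = A_n). φR_n = 0.75 × 450 × 1320 = 445.5 kN.
Governing: min(1326.1, 891.0, 580.5, 445.5) = 445.5 kN → net-section rupture.

445.5 kN (net-section rupture governs)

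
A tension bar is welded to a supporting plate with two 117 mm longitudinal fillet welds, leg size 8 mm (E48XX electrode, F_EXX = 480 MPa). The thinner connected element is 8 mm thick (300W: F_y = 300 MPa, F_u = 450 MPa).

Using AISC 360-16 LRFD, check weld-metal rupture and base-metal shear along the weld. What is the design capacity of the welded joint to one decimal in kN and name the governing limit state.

285.9 kN (weld metal governs)

Weld metal: throat = 0.707×8 = 5.656 mm, L = 2×117 = 234 mm. φR_n = 0.75 × 0.6 × 480 × 5.656 × 234 = 285.9 kN.
Base metal shear (8 mm plate): yield φR_n = 1.0×0.6×300×8×234 = 337.0 kN; rupture φR_n = 0.75×0.6×450×8×234 = 379.1 kN; take 337.0 kN (yield).
Governing: min(285.9, 337.0) = 285.9 kN → weld metal.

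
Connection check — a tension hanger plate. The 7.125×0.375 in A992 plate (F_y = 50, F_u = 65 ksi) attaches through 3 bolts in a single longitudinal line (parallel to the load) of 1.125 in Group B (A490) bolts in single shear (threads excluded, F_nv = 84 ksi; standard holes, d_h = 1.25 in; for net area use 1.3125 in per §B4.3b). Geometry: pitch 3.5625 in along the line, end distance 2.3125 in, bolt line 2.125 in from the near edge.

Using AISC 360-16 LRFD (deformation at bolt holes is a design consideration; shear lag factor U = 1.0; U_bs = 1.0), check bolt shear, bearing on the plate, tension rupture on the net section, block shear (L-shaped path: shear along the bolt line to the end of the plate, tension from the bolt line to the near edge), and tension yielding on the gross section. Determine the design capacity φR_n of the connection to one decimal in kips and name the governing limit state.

Bolt shear: A_b = π(1.125)²/4 = 0.99402 in². φR_n = 0.75 × 84 × 0.99402 × 3 × 1 = 187.9 kips.
Bearing (0.375 in plate, F_u = 65 ksi): end bolts L_c = 2.3125 − 1.25/2 = 1.6875, R_n = min(1.2×1.6875×0.375×65, 2.4×1.125×0.375×65) = 49.359 kips/bolt; interior L_c = 3.5625 − 1.25 = 2.3125, R_n = 65.813 kips/bolt. φR_n = 0.75 × (1×49.359 + 2×65.813) = 135.7 kips.
Tension rupture (net): A_n = (7.125 − 1×1.3125)×0.375 = 2.1797 in² (U = 1.0, A_e = A_n). φR_n = 0.75 × 65 × 2.1797 = 106.3 kips.
Block shear: shear path 1×[2.3125+2×3.5625] = 1×9.4375 in, A_gv = 3.5391, A_nv = 1×(9.4375 − 2.5×1.3125)×0.375 = 2.3086 in²; tension to near edge: (2.125 − 0.5×1.3125)×0.375 = 0.55078 in². R_n = min(0.6×65×2.3086, 0.6×50×3.5391) + 1.0×65×0.55078 = min(90.035, 106.17) + 35.801 = 125.84 kips. φR_n = 0.75 × 125.84 = 94.4 kips.
Tension yield (gross): A_g = 7.125×0.375 = 2.6719 in². φR_n = 0.90 × 50 × 2.6719 = 120.2 kips.
Governing: min(187.9, 135.7, 106.3, 94.4, 120.2) = 94.4 kips → block shear.

94.4 kips (block shear governs)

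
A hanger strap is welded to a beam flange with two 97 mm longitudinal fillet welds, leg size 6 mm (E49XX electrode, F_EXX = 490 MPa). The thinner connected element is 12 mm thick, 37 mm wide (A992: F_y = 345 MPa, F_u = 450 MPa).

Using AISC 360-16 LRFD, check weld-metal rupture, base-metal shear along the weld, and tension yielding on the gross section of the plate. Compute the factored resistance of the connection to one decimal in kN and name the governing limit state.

Weld metal: throat = 0.707×6 = 4.242 mm, L = 2×97 = 194 mm. φR_n = 0.75 × 0.6 × 490 × 4.242 × 194 = 181.5 kN.
Base metal shear (12 mm plate): yield φR_n = 1.0×0.6×345×12×194 = 481.9 kN; rupture φR_n = 0.75×0.6×450×12×194 = 471.4 kN; take 471.4 kN (rupture).
Tension yield (gross): A_g = 37×12 = 444 mm². φR_n = 0.90 × 345 × 444 = 137.9 kN.
Governing: min(181.5, 471.4, 137.9) = 137.9 kN → gross-section yield.

137.9 kN (gross-section yield governs)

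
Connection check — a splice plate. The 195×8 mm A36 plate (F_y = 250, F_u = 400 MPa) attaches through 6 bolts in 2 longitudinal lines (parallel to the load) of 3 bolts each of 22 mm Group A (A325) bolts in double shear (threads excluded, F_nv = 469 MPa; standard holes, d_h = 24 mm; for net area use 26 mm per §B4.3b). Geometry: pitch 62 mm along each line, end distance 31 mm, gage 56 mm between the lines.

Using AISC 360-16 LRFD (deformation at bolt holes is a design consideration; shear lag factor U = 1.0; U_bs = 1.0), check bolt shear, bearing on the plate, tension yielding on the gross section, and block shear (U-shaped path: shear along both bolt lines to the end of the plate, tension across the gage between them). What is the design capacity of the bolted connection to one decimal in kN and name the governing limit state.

331.2 kN (block shear governs)

Bolt shear: A_b = π(22)²/4 = 380.13 mm². φR_n = 0.75 × 469 × 380.13 × 6 × 2 = 1604.5 kN.
Bearing (8 mm plate, F_u = 400 MPa): end bolts L_c = 31 − 24/2 = 19, R_n = min(1.2×19×8×400, 2.4×22×8×400) = 72.96 kN/bolt; interior L_c = 62 − 24 = 38, R_n = 145.92 kN/bolt. φR_n = 0.75 × (2×72.96 + 4×145.92) = 547.2 kN.
Tension yield (gross): A_g = 195×8 = 1560 mm². φR_n = 0.90 × 250 × 1560 = 351.0 kN.
Block shear: shear path 2×[31+2×62] = 2×155 mm, A_gv = 2480, A_nv = 2×(155 − 2.5×26)×8 = 1440 mm²; tension across gage: (56 − 1×26)×8 = 240 mm². R_n = min(0.6×400×1440, 0.6×250×2480) + 1.0×400×240 = min(345.6, 372) + 96 = 441.6 kN. φR_n = 0.75 × 441.6 = 331.2 kN.
Governing: min(1604.5, 547.2, 351.0, 331.2) = 331.2 kN → block shear.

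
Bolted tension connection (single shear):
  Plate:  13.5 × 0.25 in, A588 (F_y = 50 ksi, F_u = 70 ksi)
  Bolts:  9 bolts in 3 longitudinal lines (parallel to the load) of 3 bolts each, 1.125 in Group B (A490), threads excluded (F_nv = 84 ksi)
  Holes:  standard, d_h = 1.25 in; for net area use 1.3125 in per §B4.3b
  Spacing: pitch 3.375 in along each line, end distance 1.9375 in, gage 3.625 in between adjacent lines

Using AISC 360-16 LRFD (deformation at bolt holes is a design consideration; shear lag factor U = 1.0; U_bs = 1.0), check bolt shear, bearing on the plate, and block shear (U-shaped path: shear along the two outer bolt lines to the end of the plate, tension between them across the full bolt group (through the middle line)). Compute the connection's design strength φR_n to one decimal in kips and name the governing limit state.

Bolt shear: A_b = π(1.125)²/4 = 0.99402 in². φR_n = 0.75 × 84 × 0.99402 × 9 × 1 = 563.6 kips.
Bearing (0.25 in plate, F_u = 70 ksi): end bolts L_c = 1.9375 − 1.25/2 = 1.3125, R_n = min(1.2×1.3125×0.25×70, 2.4×1.125×0.25×70) = 27.563 kips/bolt; interior L_c = 3.375 − 1.25 = 2.125, R_n = 44.625 kips/bolt. φR_n = 0.75 × (3×27.563 + 6×44.625) = 262.8 kips.
Block shear: shear path 2×[1.9375+2×3.375] = 2×8.6875 in, A_gv = 4.3438, A_nv = 2×(8.6875 − 2.5×1.3125)×0.25 = 2.7031 in²; tension across gage: (7.25 − 2×1.3125)×0.25 = 1.1563 in². R_n = min(0.6×70×2.7031, 0.6×50×4.3438) + 1.0×70×1.1563 = min(113.53, 130.31) + 80.941 = 194.47 kips. φR_n = 0.75 × 194.47 = 145.9 kips.
Governing: min(563.6, 262.8, 145.9) = 145.9 kips → block shear.

145.9 kips (block shear governs)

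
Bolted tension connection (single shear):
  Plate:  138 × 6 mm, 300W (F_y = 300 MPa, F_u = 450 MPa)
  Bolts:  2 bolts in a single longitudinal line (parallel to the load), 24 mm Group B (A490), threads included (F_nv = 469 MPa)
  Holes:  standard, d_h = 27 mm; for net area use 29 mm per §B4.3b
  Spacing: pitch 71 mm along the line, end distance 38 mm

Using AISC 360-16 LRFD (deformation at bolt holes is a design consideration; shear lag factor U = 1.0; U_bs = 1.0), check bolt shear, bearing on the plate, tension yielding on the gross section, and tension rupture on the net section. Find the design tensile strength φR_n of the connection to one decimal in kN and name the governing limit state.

Bolt shear: A_b = π(24)²/4 = 452.39 mm². φR_n = 0.75 × 469 × 452.39 × 2 × 1 = 318.3 kN.
Bearing (6 mm plate, F_u = 450 MPa): end bolts L_c = 38 − 27/2 = 24.5, R_n = min(1.2×24.5×6×450, 2.4×24×6×450) = 79.38 kN/bolt; interior L_c = 71 − 27 = 44, R_n = 142.56 kN/bolt. φR_n = 0.75 × (1×79.38 + 1×142.56) = 166.5 kN.
Tension yield (gross): A_g = 138×6 = 828 mm². φR_n = 0.90 × 300 × 828 = 223.6 kN.
Tension rupture (net): A_n = (138 − 1×29)×6 = 654 mm² (U = 1.0, A_e = A_n). φR_n = 0.75 × 450 × 654 = 220.7 kN.
Governing: min(318.3, 166.5, 223.6, 220.7) = 166.5 kN → bearing.

166.5 kN (bearing governs)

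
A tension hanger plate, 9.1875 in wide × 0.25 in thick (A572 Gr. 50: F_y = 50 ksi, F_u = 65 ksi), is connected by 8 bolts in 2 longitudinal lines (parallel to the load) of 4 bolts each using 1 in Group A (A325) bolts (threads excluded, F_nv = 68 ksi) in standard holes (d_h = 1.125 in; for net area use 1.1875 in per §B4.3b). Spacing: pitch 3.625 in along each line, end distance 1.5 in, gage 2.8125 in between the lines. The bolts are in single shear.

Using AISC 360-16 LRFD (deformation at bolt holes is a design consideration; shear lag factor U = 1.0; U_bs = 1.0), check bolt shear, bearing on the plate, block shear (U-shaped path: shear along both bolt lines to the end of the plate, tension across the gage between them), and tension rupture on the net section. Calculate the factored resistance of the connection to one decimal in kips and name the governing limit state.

83.0 kips (net-section rupture governs)

Bolt shear: A_b = π(1)²/4 = 0.7854 in². φR_n = 0.75 × 68 × 0.7854 × 8 × 1 = 320.4 kips.
Bearing (0.25 in plate, F_u = 65 ksi): end bolts L_c = 1.5 − 1.125/2 = 0.9375, R_n = min(1.2×0.9375×0.25×65, 2.4×1×0.25×65) = 18.281 kips/bolt; interior L_c = 3.625 − 1.125 = 2.5, R_n = 39 kips/bolt. φR_n = 0.75 × (2×18.281 + 6×39) = 202.9 kips.
Block shear: shear path 2×[1.5+3×3.625] = 2×12.375 in, A_gv = 6.1875, A_nv = 2×(12.375 − 3.5×1.1875)×0.25 = 4.1094 in²; tension across gage: (2.8125 − 1×1.1875)×0.25 = 0.40625 in². R_n = min(0.6×65×4.1094, 0.6×50×6.1875) + 1.0×65×0.40625 = min(160.27, 185.63) + 26.406 = 186.68 kips. φR_n = 0.75 × 186.68 = 140.0 kips.
Tension rupture (net): A_n = (9.1875 − 2×1.1875)×0.25 = 1.7031 in² (U = 1.0, A_e = A_n). φR_n = 0.75 × 65 × 1.7031 = 83.0 kips.
Governing: min(320.4, 202.9, 140.0, 83.0) = 83.0 kips → net-section rupture.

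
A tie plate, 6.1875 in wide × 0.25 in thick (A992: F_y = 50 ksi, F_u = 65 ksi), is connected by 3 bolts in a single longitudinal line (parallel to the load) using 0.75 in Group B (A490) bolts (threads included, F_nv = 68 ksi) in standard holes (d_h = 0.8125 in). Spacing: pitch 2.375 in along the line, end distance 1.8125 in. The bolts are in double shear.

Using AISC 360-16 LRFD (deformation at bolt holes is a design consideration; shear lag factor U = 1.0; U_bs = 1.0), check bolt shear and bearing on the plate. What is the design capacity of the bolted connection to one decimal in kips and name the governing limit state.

Bolt shear: A_b = π(0.75)²/4 = 0.44179 in². φR_n = 0.75 × 68 × 0.44179 × 3 × 2 = 135.2 kips.
Bearing (0.25 in plate, F_u = 65 ksi): end bolts L_c = 1.8125 − 0.8125/2 = 1.40625, R_n = min(1.2×1.40625×0.25×65, 2.4×0.75×0.25×65) = 27.422 kips/bolt; interior L_c = 2.375 − 0.8125 = 1.5625, R_n = 29.25 kips/bolt. φR_n = 0.75 × (1×27.422 + 2×29.25) = 64.4 kips.
Governing: min(135.2, 64.4) = 64.4 kips → bearing.

64.4 kips (bearing governs)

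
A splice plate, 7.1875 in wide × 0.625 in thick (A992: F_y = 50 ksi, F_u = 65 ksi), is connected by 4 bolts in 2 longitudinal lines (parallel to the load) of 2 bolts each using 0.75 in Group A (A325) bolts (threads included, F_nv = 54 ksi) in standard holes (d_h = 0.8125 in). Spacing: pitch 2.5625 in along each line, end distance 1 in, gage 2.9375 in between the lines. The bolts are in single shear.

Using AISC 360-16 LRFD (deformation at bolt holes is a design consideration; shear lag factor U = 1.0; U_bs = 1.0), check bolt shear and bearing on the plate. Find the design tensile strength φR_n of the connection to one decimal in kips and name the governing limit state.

Bolt shear: A_b = π(0.75)²/4 = 0.44179 in². φR_n = 0.75 × 54 × 0.44179 × 4 × 1 = 71.6 kips.
Bearing (0.625 in plate, F_u = 65 ksi): end bolts L_c = 1 − 0.8125/2 = 0.59375, R_n = min(1.2×0.59375×0.625×65, 2.4×0.75×0.625×65) = 28.945 kips/bolt; interior L_c = 2.5625 − 0.8125 = 1.75, R_n = 73.125 kips/bolt. φR_n = 0.75 × (2×28.945 + 2×73.125) = 153.1 kips.
Governing: min(71.6, 153.1) = 71.6 kips → bolt shear.

71.6 kips (bolt shear governs)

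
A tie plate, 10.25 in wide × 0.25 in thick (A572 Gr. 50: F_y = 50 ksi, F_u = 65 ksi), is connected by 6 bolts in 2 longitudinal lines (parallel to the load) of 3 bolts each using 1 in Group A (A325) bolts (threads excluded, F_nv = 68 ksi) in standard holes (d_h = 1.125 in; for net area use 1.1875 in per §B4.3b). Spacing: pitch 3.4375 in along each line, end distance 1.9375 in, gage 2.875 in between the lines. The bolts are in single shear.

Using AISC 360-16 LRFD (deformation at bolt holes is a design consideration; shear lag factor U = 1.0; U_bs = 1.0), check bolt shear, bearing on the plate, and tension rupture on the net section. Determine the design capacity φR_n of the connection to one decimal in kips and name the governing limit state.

96.0 kips (net-section rupture governs)

Bolt shear: A_b = π(1)²/4 = 0.7854 in². φR_n = 0.75 × 68 × 0.7854 × 6 × 1 = 240.3 kips.
Bearing (0.25 in plate, F_u = 65 ksi): end bolts L_c = 1.9375 − 1.125/2 = 1.375, R_n = min(1.2×1.375×0.25×65, 2.4×1×0.25×65) = 26.813 kips/bolt; interior L_c = 3.4375 − 1.125 = 2.3125, R_n = 39 kips/bolt. φR_n = 0.75 × (2×26.813 + 4×39) = 157.2 kips.
Tension rupture (net): A_n = (10.25 − 2×1.1875)×0.25 = 1.9688 in² (U = 1.0, A_e = A_n). φR_n = 0.75 × 65 × 1.9688 = 96.0 kips.
Governing: min(240.3, 157.2, 96.0) = 96.0 kips → net-section rupture.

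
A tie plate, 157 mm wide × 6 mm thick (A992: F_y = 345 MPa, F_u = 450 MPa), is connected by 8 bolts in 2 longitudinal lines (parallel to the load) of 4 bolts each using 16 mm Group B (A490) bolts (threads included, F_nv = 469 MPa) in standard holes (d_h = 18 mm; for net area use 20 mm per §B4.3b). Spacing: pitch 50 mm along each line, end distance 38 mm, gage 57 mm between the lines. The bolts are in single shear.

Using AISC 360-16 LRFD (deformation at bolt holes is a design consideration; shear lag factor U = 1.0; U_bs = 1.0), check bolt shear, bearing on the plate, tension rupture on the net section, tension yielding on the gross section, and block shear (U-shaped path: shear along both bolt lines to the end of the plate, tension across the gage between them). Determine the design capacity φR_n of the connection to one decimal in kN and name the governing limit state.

236.9 kN (net-section rupture governs)

Bolt shear: A_b = π(16)²/4 = 201.06 mm². φR_n = 0.75 × 469 × 201.06 × 8 × 1 = 565.8 kN.
Bearing (6 mm plate, F_u = 450 MPa): end bolts L_c = 38 − 18/2 = 29, R_n = min(1.2×29×6×450, 2.4×16×6×450) = 93.96 kN/bolt; interior L_c = 50 − 18 = 32, R_n = 103.68 kN/bolt. φR_n = 0.75 × (2×93.96 + 6×103.68) = 607.5 kN.
Tension rupture (net): A_n = (157 − 2×20)×6 = 702 mm² (U = 1.0, A_e = A_n). φR_n = 0.75 × 450 × 702 = 236.9 kN.
Tension yield (gross): A_g = 157×6 = 942 mm². φR_n = 0.90 × 345 × 942 = 292.5 kN.
Block shear: shear path 2×[38+3×50] = 2×188 mm, A_gv = 2256, A_nv = 2×(188 − 3.5×20)×6 = 1416 mm²; tension across gage: (57 − 1×20)×6 = 222 mm². R_n = min(0.6×450×1416, 0.6×345×2256) + 1.0×450×222 = min(382.32, 466.99) + 99.9 = 482.22 kN. φR_n = 0.75 × 482.22 = 361.7 kN.
Governing: min(565.8, 607.5, 236.9, 292.5, 361.7) = 236.9 kN → net-section rupture.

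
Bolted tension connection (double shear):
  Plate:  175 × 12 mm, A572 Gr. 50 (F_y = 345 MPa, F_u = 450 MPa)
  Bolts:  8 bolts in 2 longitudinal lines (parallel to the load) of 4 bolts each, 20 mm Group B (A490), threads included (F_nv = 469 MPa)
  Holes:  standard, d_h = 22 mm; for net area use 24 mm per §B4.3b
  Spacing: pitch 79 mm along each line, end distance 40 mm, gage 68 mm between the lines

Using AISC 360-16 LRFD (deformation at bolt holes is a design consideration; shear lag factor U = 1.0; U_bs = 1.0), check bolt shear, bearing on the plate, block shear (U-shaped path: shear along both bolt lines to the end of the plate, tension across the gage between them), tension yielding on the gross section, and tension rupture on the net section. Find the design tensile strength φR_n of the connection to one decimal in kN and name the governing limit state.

Bolt shear: A_b = π(20)²/4 = 314.16 mm². φR_n = 0.75 × 469 × 314.16 × 8 × 2 = 1768.1 kN.
Bearing (12 mm plate, F_u = 450 MPa): end bolts L_c = 40 − 22/2 = 29, R_n = min(1.2×29×12×450, 2.4×20×12×450) = 187.92 kN/bolt; interior L_c = 79 − 22 = 57, R_n = 259.2 kN/bolt. φR_n = 0.75 × (2×187.92 + 6×259.2) = 1448.3 kN.
Block shear: shear path 2×[40+3×79] = 2×277 mm, A_gv = 6648, A_nv = 2×(277 − 3.5×24)×12 = 4632 mm²; tension across gage: (68 − 1×24)×12 = 528 mm². R_n = min(0.6×450×4632, 0.6×345×6648) + 1.0×450×528 = min(1250.6, 1376.1) + 237.6 = 1488.2 kN. φR_n = 0.75 × 1488.2 = 1116.2 kN.
Tension yield (gross): A_g = 175×12 = 2100 mm². φR_n = 0.90 × 345 × 2100 = 652.1 kN.
Tension rupture (net): A_n = (175 − 2×24)×12 = 1524 mm² (U = 1.0, A_e = A_n). φR_n = 0.75 × 450 × 1524 = 514.4 kN.
Governing: min(1768.1, 1448.3, 1116.2, 652.1, 514.4) = 514.4 kN → net-section rupture.

514.4 kN (net-section rupture governs)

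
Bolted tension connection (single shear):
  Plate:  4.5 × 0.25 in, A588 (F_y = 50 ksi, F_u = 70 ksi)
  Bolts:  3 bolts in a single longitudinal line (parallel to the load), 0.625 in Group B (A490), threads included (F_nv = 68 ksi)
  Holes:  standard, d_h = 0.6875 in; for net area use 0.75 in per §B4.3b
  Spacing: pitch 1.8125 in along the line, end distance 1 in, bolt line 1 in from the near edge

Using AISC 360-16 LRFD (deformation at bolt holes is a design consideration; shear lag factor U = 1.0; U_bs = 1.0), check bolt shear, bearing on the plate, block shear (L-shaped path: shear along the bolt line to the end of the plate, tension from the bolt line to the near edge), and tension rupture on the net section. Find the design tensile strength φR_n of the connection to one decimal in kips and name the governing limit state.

29.9 kips (block shear governs)

Bolt shear: A_b = π(0.625)²/4 = 0.3068 in². φR_n = 0.75 × 68 × 0.3068 × 3 × 1 = 46.9 kips.
Bearing (0.25 in plate, F_u = 70 ksi): end bolts L_c = 1 − 0.6875/2 = 0.65625, R_n = min(1.2×0.65625×0.25×70, 2.4×0.625×0.25×70) = 13.781 kips/bolt; interior L_c = 1.8125 − 0.6875 = 1.125, R_n = 23.625 kips/bolt. φR_n = 0.75 × (1×13.781 + 2×23.625) = 45.8 kips.
Block shear: shear path 1×[1+2×1.8125] = 1×4.625 in, A_gv = 1.1563, A_nv = 1×(4.625 − 2.5×0.75)×0.25 = 0.6875 in²; tension to near edge: (1 − 0.5×0.75)×0.25 = 0.15625 in². R_n = min(0.6×70×0.6875, 0.6×50×1.1563) + 1.0×70×0.15625 = min(28.875, 34.689) + 10.938 = 39.813 kips. φR_n = 0.75 × 39.813 = 29.9 kips.
Tension rupture (net): A_n = (4.5 − 1×0.75)×0.25 = 0.9375 in² (U = 1.0, A_e = A_n). φR_n = 0.75 × 70 × 0.9375 = 49.2 kips.
Governing: min(46.9, 45.8, 29.9, 49.2) = 29.9 kips → block shear.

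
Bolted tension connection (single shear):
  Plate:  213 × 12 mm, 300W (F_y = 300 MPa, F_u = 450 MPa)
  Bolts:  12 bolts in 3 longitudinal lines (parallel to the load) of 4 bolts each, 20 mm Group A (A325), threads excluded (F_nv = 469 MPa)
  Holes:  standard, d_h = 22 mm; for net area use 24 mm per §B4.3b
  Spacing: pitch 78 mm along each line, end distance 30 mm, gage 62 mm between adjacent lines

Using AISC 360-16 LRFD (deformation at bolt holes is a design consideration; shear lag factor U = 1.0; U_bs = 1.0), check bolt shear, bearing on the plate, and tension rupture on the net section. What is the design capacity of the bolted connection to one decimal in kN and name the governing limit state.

Bolt shear: A_b = π(20)²/4 = 314.16 mm². φR_n = 0.75 × 469 × 314.16 × 12 × 1 = 1326.1 kN.
Bearing (12 mm plate, F_u = 450 MPa): end bolts L_c = 30 − 22/2 = 19, R_n = min(1.2×19×12×450, 2.4×20×12×450) = 123.12 kN/bolt; interior L_c = 78 − 22 = 56, R_n = 259.2 kN/bolt. φR_n = 0.75 × (3×123.12 + 9×259.2) = 2026.6 kN.
Tension rupture (net): A_n = (213 − 3×24)×12 = 1692 mm² (U = 1.0, A_e = A_n). φR_n = 0.75 × 450 × 1692 = 571.1 kN.
Governing: min(1326.1, 2026.6, 571.1) = 571.1 kN → net-section rupture.

571.1 kN (net-section rupture governs)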